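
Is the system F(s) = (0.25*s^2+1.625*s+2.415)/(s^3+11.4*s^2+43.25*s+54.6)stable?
Denominator: s^3 + 11.4*s^2 + 43.25*s + 54.6 = (s + 3.9)(s + 4)(s + 3.5). Poles: -3.5, -3.9, -4. All Re(p)<0: Yes (stable)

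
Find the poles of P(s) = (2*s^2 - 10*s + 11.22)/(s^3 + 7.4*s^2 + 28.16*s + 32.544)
Set denominator = 0: s^3 + 7.4*s^2 + 28.16*s + 32.544 = (s + 1.8)(s^2 + 5.6*s + 18.08) = 0 → Poles: -1.8, -2.8 + 3.2j, -2.8 - 3.2j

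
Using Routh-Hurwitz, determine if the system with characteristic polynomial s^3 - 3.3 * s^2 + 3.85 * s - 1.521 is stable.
Routh array:
s^3: [1, 3.85]; s^2: [-3.3, -1.521]; s^1: [3.38909]; s^0: [-1.521]
First column: [1, -3.3, 3.38909, -1.521]. Sign changes = 3.
No, unstable (3 RHP root(s))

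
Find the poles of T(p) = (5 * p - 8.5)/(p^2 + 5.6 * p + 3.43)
Set denominator = 0: p^2 + 5.6*p + 3.43 = (p + 4.9)(p + 0.7) = 0 → Poles: -0.7, -4.9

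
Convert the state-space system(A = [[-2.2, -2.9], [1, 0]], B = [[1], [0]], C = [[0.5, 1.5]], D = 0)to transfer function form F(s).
F(s) = C(sI - A)⁻¹B + D.
Characteristic polynomial det(sI - A) = s^2 + 2.2*s + 2.9.
Numerator from C·adj(sI-A)·B + D·det(sI-A) = 0.5*s + 1.5.
F(s) = (0.5*s + 1.5)/(s^2 + 2.2*s + 2.9)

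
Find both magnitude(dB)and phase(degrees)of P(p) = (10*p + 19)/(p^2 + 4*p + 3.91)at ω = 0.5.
Substitute p = j*0.5: P(j0.5) = 4.57242 - 1.13247j.
|P| = 20*log₁₀(sqrt(Re²+Im²)) = 13.46 dB.
∠P = atan2(Im, Re) = -13.91°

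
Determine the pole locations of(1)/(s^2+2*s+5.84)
Set denominator = 0: s^2 + 2*s + 5.84 = 0 → Poles: -1 + 2.2j, -1 - 2.2j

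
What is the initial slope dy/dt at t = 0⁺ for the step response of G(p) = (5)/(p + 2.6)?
IVT: y'(0⁺) = lim_{p→∞} p²·Y(p) = lim_{p→∞} p·G(p).
deg(num) = 0, deg(den) = 1, relative degree = 1, so p·G(p) → (leading num)/(leading den) = 5/1 = 5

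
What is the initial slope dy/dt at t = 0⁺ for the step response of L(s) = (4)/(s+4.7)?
IVT: y'(0⁺) = lim_{s→∞} s²·Y(s) = lim_{s→∞} s·L(s).
deg(num) = 0, deg(den) = 1, relative degree = 1, so s·L(s) → (leading num)/(leading den) = 4/1 = 4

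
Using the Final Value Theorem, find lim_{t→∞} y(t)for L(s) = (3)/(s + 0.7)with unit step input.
FVT: lim_{t→∞} y(t) = lim_{s→0} s*Y(s) where Y(s) = L(s)/s.
= lim_{s→0} L(s) = L(0) = num(0)/den(0) = 3/0.7 = 4.286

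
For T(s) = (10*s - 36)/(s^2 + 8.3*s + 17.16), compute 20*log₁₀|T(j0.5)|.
Substitute s = j*0.5: T(j0.5) = -1.93954 + 0.771678j.
|T(j0.5)| = sqrt(Re² + Im²) = 2.087.
20*log₁₀(2.087) = 6.39 dB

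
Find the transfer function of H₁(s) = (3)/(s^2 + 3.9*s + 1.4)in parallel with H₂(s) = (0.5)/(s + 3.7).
Parallel: H = H₁ + H₂ = (n₁·d₂ + n₂·d₁)/(d₁·d₂).
n₁·d₂ = 3*s + 11.1. n₂·d₁ = 0.5*s^2 + 1.95*s + 0.7. Sum = 0.5*s^2 + 4.95*s + 11.8. d₁·d₂ = s^3 + 7.6*s^2 + 15.83*s + 5.18.
H(s) = (0.5*s^2 + 4.95*s + 11.8)/(s^3 + 7.6*s^2 + 15.83*s + 5.18)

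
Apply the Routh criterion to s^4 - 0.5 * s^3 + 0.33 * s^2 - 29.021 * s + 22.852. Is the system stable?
Routh array:
s^4: [1, 0.33, 22.852]; s^3: [-0.5, -29.021]; s^2: [-57.712, 22.852]; s^1: [-29.219]; s^0: [22.852]
First column: [1, -0.5, -57.712, -29.219, 22.852]. Sign changes = 2.
No, unstable (2 RHP root(s))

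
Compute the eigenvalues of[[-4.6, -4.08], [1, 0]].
Eigenvalues solve det(λI - A) = 0.
Characteristic polynomial: λ^2 + 4.6*λ + 4.08 = 0.
Factor: (λ + 1.2)(λ + 3.4) = 0.
Roots: -1.2, -3.4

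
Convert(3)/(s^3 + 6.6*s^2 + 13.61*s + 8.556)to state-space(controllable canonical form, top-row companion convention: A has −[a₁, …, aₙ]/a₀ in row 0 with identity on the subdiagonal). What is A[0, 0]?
Reachable canonical form for den = s^3 + 6.6*s^2 + 13.61*s + 8.556: top row of A = -[a₁,a₂,...,aₙ]/a₀, ones on the subdiagonal, zeros elsewhere.
A = [[-6.6, -13.61, -8.556], [1, 0, 0], [0, 1, 0]].
A[0,0] = -6.6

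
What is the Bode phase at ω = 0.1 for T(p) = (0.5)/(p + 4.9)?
Substitute p = j*0.1: T(j0.1) = 0.101998 - 0.0020816j.
∠T(j0.1) = atan2(Im, Re) = atan2(-0.0020816, 0.101998) = -1.17°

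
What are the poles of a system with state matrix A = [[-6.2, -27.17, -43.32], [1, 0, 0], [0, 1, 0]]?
Eigenvalues solve det(λI - A) = 0.
Characteristic polynomial: λ^3 + 6.2*λ^2 + 27.17*λ + 43.32 = 0.
Factor: (λ + 2.4)(λ^2 + 3.8*λ + 18.05) = 0.
Roots: -1.9 + 3.8j, -1.9 - 3.8j, -2.4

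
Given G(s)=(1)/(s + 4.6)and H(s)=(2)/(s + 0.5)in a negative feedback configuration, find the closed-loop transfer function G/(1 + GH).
Closed-loop T = G/(1+GH).
Numerator: G_num * H_den = s + 0.5.
Denominator: G_den * H_den + G_num * H_num = (s^2 + 5.1*s + 2.3) + (2) = s^2 + 5.1*s + 4.3.
T(s) = (s + 0.5)/(s^2 + 5.1*s + 4.3)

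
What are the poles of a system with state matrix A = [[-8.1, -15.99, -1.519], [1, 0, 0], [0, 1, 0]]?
Eigenvalues solve det(λI - A) = 0.
Characteristic polynomial: λ^3 + 8.1*λ^2 + 15.99*λ + 1.519 = 0.
Factor: (λ + 0.1)(λ + 3.1)(λ + 4.9) = 0.
Roots: -0.1, -3.1, -4.9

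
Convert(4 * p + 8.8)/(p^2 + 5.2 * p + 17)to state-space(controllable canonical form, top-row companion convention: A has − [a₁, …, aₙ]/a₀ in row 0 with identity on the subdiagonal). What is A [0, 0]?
Reachable canonical form for den = p^2 + 5.2*p + 17: top row of A = -[a₁,a₂,...,aₙ]/a₀, ones on the subdiagonal, zeros elsewhere.
A = [[-5.2, -17], [1, 0]].
A[0,0] = -5.2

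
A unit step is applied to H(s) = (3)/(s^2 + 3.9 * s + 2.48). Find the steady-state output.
FVT: lim_{t→∞} y(t) = lim_{s→0} s*Y(s) where Y(s) = H(s)/s.
= lim_{s→0} H(s) = H(0) = num(0)/den(0) = 3/2.48 = 1.21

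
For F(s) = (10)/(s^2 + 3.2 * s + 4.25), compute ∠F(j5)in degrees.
Substitute s = j*5: F(j5) = -0.30223 - 0.233045j.
∠F(j5) = atan2(Im, Re) = atan2(-0.233045, -0.30223) = -142.36°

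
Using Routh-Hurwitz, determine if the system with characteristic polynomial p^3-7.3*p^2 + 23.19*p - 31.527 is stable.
Routh array:
p^3: [1, 23.19]; p^2: [-7.3, -31.527]; p^1: [18.8712]; p^0: [-31.527]
First column: [1, -7.3, 18.8712, -31.527]. Sign changes = 3.
No, unstable (3 RHP root(s))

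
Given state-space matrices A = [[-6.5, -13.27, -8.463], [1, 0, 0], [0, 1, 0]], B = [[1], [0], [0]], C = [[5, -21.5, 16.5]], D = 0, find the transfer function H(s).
H(s) = C(sI - A)⁻¹B + D.
Characteristic polynomial det(sI - A) = s^3 + 6.5*s^2 + 13.27*s + 8.463.
Numerator from C·adj(sI-A)·B + D·det(sI-A) = 5*s^2 - 21.5*s + 16.5.
H(s) = (5*s^2 - 21.5*s + 16.5)/(s^3 + 6.5*s^2 + 13.27*s + 8.463)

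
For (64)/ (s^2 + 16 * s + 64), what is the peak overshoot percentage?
Standard form: ωn²/(s²+2ζωn·s+ωn²) → ωn = 8, ζ = 1.
ζ ≥ 1, so the response is non-oscillatory: peak overshoot = 0%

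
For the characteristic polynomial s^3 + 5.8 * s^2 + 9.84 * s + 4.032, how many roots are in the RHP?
s^3 + 5.8*s^2 + 9.84*s + 4.032 = (s + 2.8)(s + 0.6)(s + 2.4). Poles: -0.6, -2.4, -2.8. RHP poles (Re>0): 0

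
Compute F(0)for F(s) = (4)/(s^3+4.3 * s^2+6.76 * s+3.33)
DC gain = F(0) = num(0)/den(0) = 4/3.33 = 1.201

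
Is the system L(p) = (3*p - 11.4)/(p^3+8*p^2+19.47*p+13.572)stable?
Denominator: p^3 + 8*p^2 + 19.47*p + 13.572 = (p + 3.9)(p + 2.9)(p + 1.2). Poles: -1.2, -2.9, -3.9. All Re(p)<0: Yes (stable)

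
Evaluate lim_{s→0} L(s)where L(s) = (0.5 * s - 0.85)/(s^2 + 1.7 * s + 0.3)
DC gain = L(0) = num(0)/den(0) = -0.85/0.3 = -2.833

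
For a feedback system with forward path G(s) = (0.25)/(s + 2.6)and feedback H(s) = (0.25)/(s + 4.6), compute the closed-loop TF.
Closed-loop T = G/(1+GH).
Numerator: G_num * H_den = 0.25*s + 1.15.
Denominator: G_den * H_den + G_num * H_num = (s^2 + 7.2*s + 11.96) + (0.0625) = s^2 + 7.2*s + 12.0225.
T(s) = (0.25*s + 1.15)/(s^2 + 7.2*s + 12.0225)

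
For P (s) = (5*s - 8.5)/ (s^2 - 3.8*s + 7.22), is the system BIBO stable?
Denominator: s^2 - 3.8*s + 7.22. Poles: 1.9 + 1.9j, 1.9 - 1.9j. All Re(p)<0: No (unstable)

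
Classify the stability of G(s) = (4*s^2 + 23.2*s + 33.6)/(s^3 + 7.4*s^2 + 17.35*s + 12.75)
Denominator: s^3 + 7.4*s^2 + 17.35*s + 12.75 = (s + 1.5)(s + 2.5)(s + 3.4). Poles: -1.5, -2.5, -3.4. Stable (all poles in LHP)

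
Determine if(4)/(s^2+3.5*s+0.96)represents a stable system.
Denominator: s^2 + 3.5*s + 0.96 = (s + 3.2)(s + 0.3). Poles: -0.3, -3.2. All Re(p)<0: Yes (stable)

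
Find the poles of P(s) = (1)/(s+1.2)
Set denominator = 0: s + 1.2 = 0 → Poles: -1.2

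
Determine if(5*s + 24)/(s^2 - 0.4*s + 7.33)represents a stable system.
Denominator: s^2 - 0.4*s + 7.33. Poles: 0.2 + 2.7j, 0.2 - 2.7j. All Re(p)<0: No (unstable)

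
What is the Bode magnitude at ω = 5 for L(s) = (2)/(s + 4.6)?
Substitute s = j*5: L(j5) = 0.199307 - 0.216638j.
|L(j5)| = sqrt(Re² + Im²) = 0.2944.
20*log₁₀(0.2944) = -10.62 dB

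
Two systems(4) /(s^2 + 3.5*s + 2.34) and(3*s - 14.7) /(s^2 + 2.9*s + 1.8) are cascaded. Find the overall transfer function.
Series: H = H₁ · H₂ = (n₁·n₂)/(d₁·d₂).
Num: n₁·n₂ = 12*s - 58.8. Den: d₁·d₂ = s^4 + 6.4*s^3 + 14.29*s^2 + 13.086*s + 4.212.
H(s) = (12*s - 58.8)/(s^4 + 6.4*s^3 + 14.29*s^2 + 13.086*s + 4.212)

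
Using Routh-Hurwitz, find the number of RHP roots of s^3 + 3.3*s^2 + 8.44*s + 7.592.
Routh array:
s^3: [1, 8.44]; s^2: [3.3, 7.592]; s^1: [6.13939]; s^0: [7.592]
First column: [1, 3.3, 6.13939, 7.592]. Sign changes = RHP roots = 0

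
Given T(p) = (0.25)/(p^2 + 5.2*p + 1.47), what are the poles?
Set denominator = 0: p^2 + 5.2*p + 1.47 = (p + 4.9)(p + 0.3) = 0 → Poles: -0.3, -4.9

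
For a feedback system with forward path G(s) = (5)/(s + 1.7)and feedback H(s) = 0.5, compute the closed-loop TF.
Closed-loop T = G/(1+GH).
Numerator: G_num * H_den = 5.
Denominator: G_den * H_den + G_num * H_num = (s + 1.7) + (2.5) = s + 4.2.
T(s) = (5)/(s + 4.2)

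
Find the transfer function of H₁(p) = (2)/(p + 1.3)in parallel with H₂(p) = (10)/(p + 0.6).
Parallel: H = H₁ + H₂ = (n₁·d₂ + n₂·d₁)/(d₁·d₂).
n₁·d₂ = 2*p + 1.2. n₂·d₁ = 10*p + 13. Sum = 12*p + 14.2. d₁·d₂ = p^2 + 1.9*p + 0.78.
H(p) = (12*p + 14.2)/(p^2 + 1.9*p + 0.78)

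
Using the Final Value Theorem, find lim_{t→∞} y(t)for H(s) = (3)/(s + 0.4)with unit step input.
FVT: lim_{t→∞} y(t) = lim_{s→0} s*Y(s) where Y(s) = H(s)/s.
= lim_{s→0} H(s) = H(0) = num(0)/den(0) = 3/0.4 = 7.5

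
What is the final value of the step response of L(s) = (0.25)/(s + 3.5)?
FVT: lim_{t→∞} y(t) = lim_{s→0} s*Y(s) where Y(s) = L(s)/s.
= lim_{s→0} L(s) = L(0) = num(0)/den(0) = 0.25/3.5 = 0.07143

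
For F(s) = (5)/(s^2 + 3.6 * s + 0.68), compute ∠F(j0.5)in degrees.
Substitute s = j*0.5: F(j0.5) = 0.627756 - 2.62781j.
∠F(j0.5) = atan2(Im, Re) = atan2(-2.62781, 0.627756) = -76.56°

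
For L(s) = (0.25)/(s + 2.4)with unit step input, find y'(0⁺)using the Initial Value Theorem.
IVT: y'(0⁺) = lim_{s→∞} s²·Y(s) = lim_{s→∞} s·L(s).
deg(num) = 0, deg(den) = 1, relative degree = 1, so s·L(s) → (leading num)/(leading den) = 0.25/1 = 0.25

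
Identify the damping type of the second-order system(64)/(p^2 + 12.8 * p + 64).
Standard form: ωn²/(p²+2ζωn·p+ωn²) gives ωn=8, ζ=0.8.
Underdamped (ζ = 0.8 < 1)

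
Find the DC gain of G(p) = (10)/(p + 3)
DC gain = G(0) = num(0)/den(0) = 10/3 = 3.333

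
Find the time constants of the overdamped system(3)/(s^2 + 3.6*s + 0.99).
Overdamped: real poles at -3.3, -0.3. τ = -1/pole → τ₁ = 0.303, τ₂ = 3.333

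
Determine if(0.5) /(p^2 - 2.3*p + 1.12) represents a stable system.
Denominator: p^2 - 2.3*p + 1.12 = (p - 0.7)(p - 1.6). Poles: 0.7, 1.6. All Re(p)<0: No (unstable)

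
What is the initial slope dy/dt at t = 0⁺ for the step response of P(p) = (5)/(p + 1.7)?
IVT: y'(0⁺) = lim_{p→∞} p²·Y(p) = lim_{p→∞} p·P(p).
deg(num) = 0, deg(den) = 1, relative degree = 1, so p·P(p) → (leading num)/(leading den) = 5/1 = 5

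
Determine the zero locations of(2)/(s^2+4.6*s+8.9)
Numerator is a nonzero constant (2) → Zeros: none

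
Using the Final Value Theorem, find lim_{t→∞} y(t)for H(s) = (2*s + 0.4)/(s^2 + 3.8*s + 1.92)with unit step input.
FVT: lim_{t→∞} y(t) = lim_{s→0} s*Y(s) where Y(s) = H(s)/s.
= lim_{s→0} H(s) = H(0) = num(0)/den(0) = 0.4/1.92 = 0.2083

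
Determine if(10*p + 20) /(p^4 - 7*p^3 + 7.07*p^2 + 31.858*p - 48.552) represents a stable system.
Denominator: p^4 - 7*p^3 + 7.07*p^2 + 31.858*p - 48.552 = (p - 1.7)(p + 2.1)(p - 3.4)(p - 4). Poles: -2.1, 1.7, 3.4, 4. All Re(p)<0: No (unstable)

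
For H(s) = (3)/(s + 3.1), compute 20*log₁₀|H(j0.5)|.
Substitute s = j*0.5: H(j0.5) = 0.943205 - 0.15213j.
|H(j0.5)| = sqrt(Re² + Im²) = 0.9554.
20*log₁₀(0.9554) = -0.40 dB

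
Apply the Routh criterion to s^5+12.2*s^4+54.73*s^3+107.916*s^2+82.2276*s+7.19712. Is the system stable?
Routh array:
s^5: [1, 54.73, 82.2276]; s^4: [12.2, 107.916, 7.19712]; s^3: [45.8844, 81.6377]; s^2: [86.2097, 7.19712]; s^1: [77.8071]; s^0: [7.19712]
First column: [1, 12.2, 45.8844, 86.2097, 77.8071, 7.19712]. Sign changes = 0.
Yes, stable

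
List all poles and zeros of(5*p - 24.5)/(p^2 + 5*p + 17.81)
Set denominator = 0: p^2 + 5*p + 17.81 = 0 → Poles: -2.5 + 3.4j, -2.5 - 3.4j
Set numerator = 0: 5*p - 24.5 = 0 → Zeros: 4.9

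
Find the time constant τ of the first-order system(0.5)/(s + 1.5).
First-order system: τ = -1/pole. Pole = -1.5. τ = -1/(-1.5) = 0.6667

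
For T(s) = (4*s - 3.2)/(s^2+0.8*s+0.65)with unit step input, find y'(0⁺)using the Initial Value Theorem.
IVT: y'(0⁺) = lim_{s→∞} s²·Y(s) = lim_{s→∞} s·T(s).
deg(num) = 1, deg(den) = 2, relative degree = 1, so s·T(s) → (leading num)/(leading den) = 4/1 = 4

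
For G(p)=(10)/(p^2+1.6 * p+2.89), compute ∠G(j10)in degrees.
Substitute p = j*10: G(j10) = -0.100254 - 0.0165181j.
∠G(j10) = atan2(Im, Re) = atan2(-0.0165181, -0.100254) = -170.64°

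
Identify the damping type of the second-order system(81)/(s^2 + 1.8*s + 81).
Standard form: ωn²/(s²+2ζωn·s+ωn²) gives ωn=9, ζ=0.1.
Underdamped (ζ = 0.1 < 1)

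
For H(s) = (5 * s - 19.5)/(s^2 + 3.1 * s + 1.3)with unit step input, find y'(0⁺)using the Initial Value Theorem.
IVT: y'(0⁺) = lim_{s→∞} s²·Y(s) = lim_{s→∞} s·H(s).
deg(num) = 1, deg(den) = 2, relative degree = 1, so s·H(s) → (leading num)/(leading den) = 5/1 = 5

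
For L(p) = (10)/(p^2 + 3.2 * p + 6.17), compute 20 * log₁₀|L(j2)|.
Substitute p = j*2: L(j2) = 0.475159 - 1.40139j.
|L(j2)| = sqrt(Re² + Im²) = 1.48.
20*log₁₀(1.48) = 3.40 dB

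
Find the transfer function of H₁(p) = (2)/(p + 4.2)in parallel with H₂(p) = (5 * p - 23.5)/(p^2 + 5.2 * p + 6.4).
Parallel: H = H₁ + H₂ = (n₁·d₂ + n₂·d₁)/(d₁·d₂).
n₁·d₂ = 2*p^2 + 10.4*p + 12.8. n₂·d₁ = 5*p^2 - 2.5*p - 98.7. Sum = 7*p^2 + 7.9*p - 85.9. d₁·d₂ = p^3 + 9.4*p^2 + 28.24*p + 26.88.
H(p) = (7*p^2 + 7.9*p - 85.9)/(p^3 + 9.4*p^2 + 28.24*p + 26.88)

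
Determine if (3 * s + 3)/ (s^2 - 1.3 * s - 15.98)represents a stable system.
Denominator: s^2 - 1.3*s - 15.98 = (s - 4.7)(s + 3.4). Poles: -3.4, 4.7. All Re(p)<0: No (unstable)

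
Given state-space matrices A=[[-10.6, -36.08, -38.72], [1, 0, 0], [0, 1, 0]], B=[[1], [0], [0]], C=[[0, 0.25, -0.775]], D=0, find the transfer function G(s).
G(s) = C(sI - A)⁻¹B + D.
Characteristic polynomial det(sI - A) = s^3 + 10.6*s^2 + 36.08*s + 38.72.
Numerator from C·adj(sI-A)·B + D·det(sI-A) = 0.25*s - 0.775.
G(s) = (0.25*s - 0.775)/(s^3 + 10.6*s^2 + 36.08*s + 38.72)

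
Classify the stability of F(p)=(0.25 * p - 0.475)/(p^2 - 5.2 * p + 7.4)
Denominator: p^2 - 5.2*p + 7.4. Poles: 2.6 + 0.8j, 2.6 - 0.8j. Unstable (2 pole(s) in RHP)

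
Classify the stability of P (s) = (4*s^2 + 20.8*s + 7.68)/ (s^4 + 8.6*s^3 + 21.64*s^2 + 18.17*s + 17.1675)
Denominator: s^4 + 8.6*s^3 + 21.64*s^2 + 18.17*s + 17.1675 = (s + 3.5)(s + 4.5)(s^2 + 0.6*s + 1.09). Poles: -0.3 + 1j, -0.3 - 1j, -3.5, -4.5. Stable (all poles in LHP)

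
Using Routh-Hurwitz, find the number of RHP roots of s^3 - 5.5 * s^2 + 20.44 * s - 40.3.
Routh array:
s^3: [1, 20.44]; s^2: [-5.5, -40.3]; s^1: [13.1127]; s^0: [-40.3]
First column: [1, -5.5, 13.1127, -40.3]. Sign changes = RHP roots = 3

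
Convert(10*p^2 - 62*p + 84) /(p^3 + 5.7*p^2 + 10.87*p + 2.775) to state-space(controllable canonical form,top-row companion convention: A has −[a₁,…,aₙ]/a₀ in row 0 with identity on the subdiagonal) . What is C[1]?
Reachable canonical form: C = numerator coefficients (right-aligned, zero-padded to length n).
num = 10*p^2 - 62*p + 84, C = [[10, -62, 84]].
C[1] = -62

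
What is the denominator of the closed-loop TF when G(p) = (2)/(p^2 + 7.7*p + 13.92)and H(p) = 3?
Characteristic poly = G_den * H_den + G_num * H_num = (p^2 + 7.7*p + 13.92) + (6) = p^2 + 7.7*p + 19.92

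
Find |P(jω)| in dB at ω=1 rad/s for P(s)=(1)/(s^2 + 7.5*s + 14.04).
Substitute s = j*1: P(j1) = 0.0576248 - 0.0331431j.
|P(j1)| = sqrt(Re² + Im²) = 0.06648.
20*log₁₀(0.06648) = -23.55 dB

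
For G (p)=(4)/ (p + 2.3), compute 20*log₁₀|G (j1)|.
Substitute p = j*1: G(j1) = 1.46264 - 0.63593j.
|G(j1)| = sqrt(Re² + Im²) = 1.595.
20*log₁₀(1.595) = 4.05 dB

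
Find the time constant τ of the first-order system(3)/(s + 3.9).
First-order system: τ = -1/pole. Pole = -3.9. τ = -1/(-3.9) = 0.2564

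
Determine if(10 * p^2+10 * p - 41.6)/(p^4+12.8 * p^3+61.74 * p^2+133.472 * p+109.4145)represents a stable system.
Denominator: p^4 + 12.8*p^3 + 61.74*p^2 + 133.472*p + 109.4145 = (p + 3.1)(p + 3.9)(p^2 + 5.8*p + 9.05). Poles: -2.9 + 0.8j, -2.9 - 0.8j, -3.1, -3.9. All Re(p)<0: Yes (stable)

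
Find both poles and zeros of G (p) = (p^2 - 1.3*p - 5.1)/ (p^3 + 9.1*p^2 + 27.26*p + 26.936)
Set denominator = 0: p^3 + 9.1*p^2 + 27.26*p + 26.936 = (p + 3.7)(p + 2.8)(p + 2.6) = 0 → Poles: -2.6, -2.8, -3.7
Set numerator = 0: p^2 - 1.3*p - 5.1 = (p + 1.7)(p - 3) = 0 → Zeros: -1.7, 3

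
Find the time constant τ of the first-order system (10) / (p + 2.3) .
First-order system: τ = -1/pole. Pole = -2.3. τ = -1/(-2.3) = 0.4348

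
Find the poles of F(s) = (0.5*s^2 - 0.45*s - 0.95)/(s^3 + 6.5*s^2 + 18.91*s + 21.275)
Set denominator = 0: s^3 + 6.5*s^2 + 18.91*s + 21.275 = (s + 2.3)(s^2 + 4.2*s + 9.25) = 0 → Poles: -2.1 + 2.2j, -2.1 - 2.2j, -2.3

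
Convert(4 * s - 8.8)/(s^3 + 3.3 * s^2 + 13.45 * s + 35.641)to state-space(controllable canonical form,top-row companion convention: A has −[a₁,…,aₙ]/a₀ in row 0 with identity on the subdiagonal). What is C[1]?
Reachable canonical form: C = numerator coefficients (right-aligned, zero-padded to length n).
num = 4*s - 8.8, C = [[0, 4, -8.8]].
C[1] = 4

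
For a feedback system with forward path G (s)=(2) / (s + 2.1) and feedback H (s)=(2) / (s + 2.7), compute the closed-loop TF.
Closed-loop T = G/(1+GH).
Numerator: G_num * H_den = 2*s + 5.4.
Denominator: G_den * H_den + G_num * H_num = (s^2 + 4.8*s + 5.67) + (4) = s^2 + 4.8*s + 9.67.
T(s) = (2*s + 5.4)/(s^2 + 4.8*s + 9.67)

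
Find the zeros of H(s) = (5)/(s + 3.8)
Numerator is a nonzero constant (5) → Zeros: none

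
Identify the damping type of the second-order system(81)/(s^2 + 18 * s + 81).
Standard form: ωn²/(s²+2ζωn·s+ωn²) gives ωn=9, ζ=1.
Critically damped (ζ = 1)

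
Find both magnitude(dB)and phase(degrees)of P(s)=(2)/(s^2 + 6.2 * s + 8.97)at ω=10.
Substitute s = j*10: P(j10) = -0.0150085 - 0.0102222j.
|P| = 20*log₁₀(sqrt(Re²+Im²)) = -34.82 dB.
∠P = atan2(Im, Re) = -145.74°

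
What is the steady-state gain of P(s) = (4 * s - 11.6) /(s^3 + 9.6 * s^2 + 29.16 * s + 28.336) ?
DC gain = P(0) = num(0)/den(0) = -11.6/28.336 = -0.4094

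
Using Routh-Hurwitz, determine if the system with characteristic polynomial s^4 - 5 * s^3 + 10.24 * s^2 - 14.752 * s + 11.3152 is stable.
Routh array:
s^4: [1, 10.24, 11.3152]; s^3: [-5, -14.752]; s^2: [7.2896, 11.3152]; s^1: [-6.99081]; s^0: [11.3152]
First column: [1, -5, 7.2896, -6.99081, 11.3152]. Sign changes = 4.
No, unstable (4 RHP root(s))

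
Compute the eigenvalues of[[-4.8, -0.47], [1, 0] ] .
Eigenvalues solve det(λI - A) = 0.
Characteristic polynomial: λ^2 + 4.8*λ + 0.47 = 0.
Factor: (λ + 4.7)(λ + 0.1) = 0.
Roots: -0.1, -4.7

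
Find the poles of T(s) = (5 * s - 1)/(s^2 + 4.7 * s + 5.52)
Set denominator = 0: s^2 + 4.7*s + 5.52 = (s + 2.3)(s + 2.4) = 0 → Poles: -2.3, -2.4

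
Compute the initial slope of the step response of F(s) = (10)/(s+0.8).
IVT: y'(0⁺) = lim_{s→∞} s²·Y(s) = lim_{s→∞} s·F(s).
deg(num) = 0, deg(den) = 1, relative degree = 1, so s·F(s) → (leading num)/(leading den) = 10/1 = 10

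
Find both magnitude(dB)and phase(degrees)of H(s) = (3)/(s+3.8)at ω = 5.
Substitute s = j*5: H(j5) = 0.289047 - 0.380325j.
|H| = 20*log₁₀(sqrt(Re²+Im²)) = -6.42 dB.
∠H = atan2(Im, Re) = -52.77°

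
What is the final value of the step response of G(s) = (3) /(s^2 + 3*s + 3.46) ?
FVT: lim_{t→∞} y(t) = lim_{s→0} s*Y(s) where Y(s) = G(s)/s.
= lim_{s→0} G(s) = G(0) = num(0)/den(0) = 3/3.46 = 0.8671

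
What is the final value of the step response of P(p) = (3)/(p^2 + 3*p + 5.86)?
FVT: lim_{t→∞} y(t) = lim_{p→0} p*Y(p) where Y(p) = P(p)/p.
= lim_{p→0} P(p) = P(0) = num(0)/den(0) = 3/5.86 = 0.5119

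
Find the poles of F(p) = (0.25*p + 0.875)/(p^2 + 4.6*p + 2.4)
Set denominator = 0: p^2 + 4.6*p + 2.4 = (p + 0.6)(p + 4) = 0 → Poles: -0.6, -4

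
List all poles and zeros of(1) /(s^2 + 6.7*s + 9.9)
Set denominator = 0: s^2 + 6.7*s + 9.9 = (s + 4.5)(s + 2.2) = 0 → Poles: -2.2, -4.5
Numerator is a nonzero constant (1) → Zeros: none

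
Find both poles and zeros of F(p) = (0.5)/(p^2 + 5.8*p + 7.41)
Set denominator = 0: p^2 + 5.8*p + 7.41 = (p + 3.9)(p + 1.9) = 0 → Poles: -1.9, -3.9
Numerator is a nonzero constant (0.5) → Zeros: none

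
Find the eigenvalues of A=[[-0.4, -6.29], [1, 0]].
Eigenvalues solve det(λI - A) = 0.
Characteristic polynomial: λ^2 + 0.4*λ + 6.29 = 0.
Roots: -0.2 + 2.5j, -0.2 - 2.5j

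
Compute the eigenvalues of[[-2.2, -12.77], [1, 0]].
Eigenvalues solve det(λI - A) = 0.
Characteristic polynomial: λ^2 + 2.2*λ + 12.77 = 0.
Roots: -1.1 + 3.4j, -1.1 - 3.4j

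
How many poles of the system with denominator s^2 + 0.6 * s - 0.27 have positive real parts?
s^2 + 0.6*s - 0.27 = (s - 0.3)(s + 0.9). Poles: -0.9, 0.3. RHP poles (Re>0): 1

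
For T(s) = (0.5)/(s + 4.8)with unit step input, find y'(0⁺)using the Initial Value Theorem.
IVT: y'(0⁺) = lim_{s→∞} s²·Y(s) = lim_{s→∞} s·T(s).
deg(num) = 0, deg(den) = 1, relative degree = 1, so s·T(s) → (leading num)/(leading den) = 0.5/1 = 0.5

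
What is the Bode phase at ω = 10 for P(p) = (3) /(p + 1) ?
Substitute p = j*10: P(j10) = 0.029703 - 0.29703j.
∠P(j10) = atan2(Im, Re) = atan2(-0.29703, 0.029703) = -84.29°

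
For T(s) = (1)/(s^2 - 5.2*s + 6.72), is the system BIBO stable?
Denominator: s^2 - 5.2*s + 6.72 = (s - 2.8)(s - 2.4). Poles: 2.4, 2.8. All Re(p)<0: No (unstable)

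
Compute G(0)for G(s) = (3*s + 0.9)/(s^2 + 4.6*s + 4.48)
DC gain = G(0) = num(0)/den(0) = 0.9/4.48 = 0.2009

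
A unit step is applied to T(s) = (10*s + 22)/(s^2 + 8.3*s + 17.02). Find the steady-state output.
FVT: lim_{t→∞} y(t) = lim_{s→0} s*Y(s) where Y(s) = T(s)/s.
= lim_{s→0} T(s) = T(0) = num(0)/den(0) = 22/17.02 = 1.293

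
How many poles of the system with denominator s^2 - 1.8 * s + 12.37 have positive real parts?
Poles: 0.9 + 3.4j, 0.9 - 3.4j. RHP poles (Re>0): 2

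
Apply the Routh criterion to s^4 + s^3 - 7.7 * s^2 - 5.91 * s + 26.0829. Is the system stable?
Routh array:
s^4: [1, -7.7, 26.0829]; s^3: [1, -5.91]; s^2: [-1.79, 26.0829]; s^1: [8.66145]; s^0: [26.0829]
First column: [1, 1, -1.79, 8.66145, 26.0829]. Sign changes = 2.
No, unstable (2 RHP root(s))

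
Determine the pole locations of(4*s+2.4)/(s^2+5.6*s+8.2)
Set denominator = 0: s^2 + 5.6*s + 8.2 = 0 → Poles: -2.8 + 0.6j, -2.8 - 0.6j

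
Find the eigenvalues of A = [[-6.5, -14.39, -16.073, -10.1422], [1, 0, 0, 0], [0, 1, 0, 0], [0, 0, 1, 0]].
Eigenvalues solve det(λI - A) = 0.
Characteristic polynomial: λ^4 + 6.5*λ^3 + 14.39*λ^2 + 16.073*λ + 10.1422 = 0.
Factor: (λ + 3.4)(λ + 1.9)(λ^2 + 1.2*λ + 1.57) = 0.
Roots: -0.6 + 1.1j, -0.6 - 1.1j, -1.9, -3.4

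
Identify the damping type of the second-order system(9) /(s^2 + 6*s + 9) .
Standard form: ωn²/(s²+2ζωn·s+ωn²) gives ωn=3, ζ=1.
Critically damped (ζ = 1)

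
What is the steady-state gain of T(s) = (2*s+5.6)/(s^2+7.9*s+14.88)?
DC gain = T(0) = num(0)/den(0) = 5.6/14.88 = 0.3763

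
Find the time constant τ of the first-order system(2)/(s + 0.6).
First-order system: τ = -1/pole. Pole = -0.6. τ = -1/(-0.6) = 1.667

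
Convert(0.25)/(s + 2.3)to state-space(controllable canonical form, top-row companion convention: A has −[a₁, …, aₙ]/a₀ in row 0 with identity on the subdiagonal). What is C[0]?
Reachable canonical form: C = numerator coefficients (right-aligned, zero-padded to length n).
num = 0.25, C = [[0.25]].
C[0] = 0.25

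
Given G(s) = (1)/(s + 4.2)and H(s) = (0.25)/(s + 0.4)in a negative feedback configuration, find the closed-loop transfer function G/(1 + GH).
Closed-loop T = G/(1+GH).
Numerator: G_num * H_den = s + 0.4.
Denominator: G_den * H_den + G_num * H_num = (s^2 + 4.6*s + 1.68) + (0.25) = s^2 + 4.6*s + 1.93.
T(s) = (s + 0.4)/(s^2 + 4.6*s + 1.93)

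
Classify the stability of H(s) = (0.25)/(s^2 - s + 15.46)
Denominator: s^2 - s + 15.46. Poles: 0.5 + 3.9j, 0.5 - 3.9j. Unstable (2 pole(s) in RHP)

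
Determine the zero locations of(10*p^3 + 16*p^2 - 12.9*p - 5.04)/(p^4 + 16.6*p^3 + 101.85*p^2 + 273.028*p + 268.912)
Set numerator = 0: 10*p^3 + 16*p^2 - 12.9*p - 5.04 = 10*(p - 0.8)(p + 2.1)(p + 0.3) = 0 → Zeros: -0.3, -2.1, 0.8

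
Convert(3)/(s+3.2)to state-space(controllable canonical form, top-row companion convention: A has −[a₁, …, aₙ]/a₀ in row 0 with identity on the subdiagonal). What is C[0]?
Reachable canonical form: C = numerator coefficients (right-aligned, zero-padded to length n).
num = 3, C = [[3]].
C[0] = 3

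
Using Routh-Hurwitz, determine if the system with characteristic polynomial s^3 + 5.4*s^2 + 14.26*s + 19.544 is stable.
Routh array:
s^3: [1, 14.26]; s^2: [5.4, 19.544]; s^1: [10.6407]; s^0: [19.544]
First column: [1, 5.4, 10.6407, 19.544]. Sign changes = 0.
Yes, stable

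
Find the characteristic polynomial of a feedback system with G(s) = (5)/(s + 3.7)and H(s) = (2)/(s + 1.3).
Characteristic poly = G_den * H_den + G_num * H_num = (s^2 + 5*s + 4.81) + (10) = s^2 + 5*s + 14.81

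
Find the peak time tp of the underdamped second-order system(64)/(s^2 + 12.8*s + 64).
Standard form: ωn²/(s²+2ζωn·s+ωn²) → ωn = 8, ζ = 0.8.
ωd = ωn·√(1-ζ²) = 8·√(1-0.8²) = 4.8.
tp = π/ωd = π/4.8 = 0.6545 s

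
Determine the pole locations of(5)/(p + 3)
Set denominator = 0: p + 3 = 0 → Poles: -3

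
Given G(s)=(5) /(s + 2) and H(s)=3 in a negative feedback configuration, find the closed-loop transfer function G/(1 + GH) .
Closed-loop T = G/(1+GH).
Numerator: G_num * H_den = 5.
Denominator: G_den * H_den + G_num * H_num = (s + 2) + (15) = s + 17.
T(s) = (5)/(s + 17)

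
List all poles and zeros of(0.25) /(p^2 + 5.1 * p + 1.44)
Set denominator = 0: p^2 + 5.1*p + 1.44 = (p + 4.8)(p + 0.3) = 0 → Poles: -0.3, -4.8
Numerator is a nonzero constant (0.25) → Zeros: none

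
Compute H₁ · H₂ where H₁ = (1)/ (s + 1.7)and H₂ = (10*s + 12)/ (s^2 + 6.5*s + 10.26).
Series: H = H₁ · H₂ = (n₁·n₂)/(d₁·d₂).
Num: n₁·n₂ = 10*s + 12. Den: d₁·d₂ = s^3 + 8.2*s^2 + 21.31*s + 17.442.
H(s) = (10*s + 12)/(s^3 + 8.2*s^2 + 21.31*s + 17.442)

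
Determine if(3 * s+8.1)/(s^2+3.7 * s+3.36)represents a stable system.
Denominator: s^2 + 3.7*s + 3.36 = (s + 1.6)(s + 2.1). Poles: -1.6, -2.1. All Re(p)<0: Yes (stable)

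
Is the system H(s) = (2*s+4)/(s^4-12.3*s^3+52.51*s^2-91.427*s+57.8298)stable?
Denominator: s^4 - 12.3*s^3 + 52.51*s^2 - 91.427*s + 57.8298 = (s - 4.2)(s - 4.9)(s^2 - 3.2*s + 2.81). Poles: 1.6 + 0.5j, 1.6 - 0.5j, 4.2, 4.9. All Re(p)<0: No (unstable)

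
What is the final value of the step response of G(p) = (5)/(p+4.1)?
FVT: lim_{t→∞} y(t) = lim_{p→0} p*Y(p) where Y(p) = G(p)/p.
= lim_{p→0} G(p) = G(0) = num(0)/den(0) = 5/4.1 = 1.22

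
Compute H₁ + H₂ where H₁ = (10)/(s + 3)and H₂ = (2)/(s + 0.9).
Parallel: H = H₁ + H₂ = (n₁·d₂ + n₂·d₁)/(d₁·d₂).
n₁·d₂ = 10*s + 9. n₂·d₁ = 2*s + 6. Sum = 12*s + 15. d₁·d₂ = s^2 + 3.9*s + 2.7.
H(s) = (12*s + 15)/(s^2 + 3.9*s + 2.7)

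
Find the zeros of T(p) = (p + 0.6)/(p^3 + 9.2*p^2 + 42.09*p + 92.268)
Set numerator = 0: p + 0.6 = 0 → Zeros: -0.6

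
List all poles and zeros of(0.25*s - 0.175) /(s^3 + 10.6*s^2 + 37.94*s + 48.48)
Set denominator = 0: s^3 + 10.6*s^2 + 37.94*s + 48.48 = (s + 4.8)(s^2 + 5.8*s + 10.1) = 0 → Poles: -2.9 + 1.3j, -2.9 - 1.3j, -4.8
Set numerator = 0: 0.25*s - 0.175 = 0 → Zeros: 0.7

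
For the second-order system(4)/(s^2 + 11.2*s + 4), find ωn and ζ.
Standard form: ωn²/(s²+2ζωn·s+ωn²).
const=4=ωn² → ωn=2, s coeff=11.2=2ζωn → ζ=2.8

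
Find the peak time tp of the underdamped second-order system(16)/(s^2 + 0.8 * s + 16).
Standard form: ωn²/(s²+2ζωn·s+ωn²) → ωn = 4, ζ = 0.1.
ωd = ωn·√(1-ζ²) = 4·√(1-0.1²) = 3.98.
tp = π/ωd = π/3.98 = 0.7894 s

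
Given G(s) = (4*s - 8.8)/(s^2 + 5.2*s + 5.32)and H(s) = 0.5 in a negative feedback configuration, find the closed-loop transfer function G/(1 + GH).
Closed-loop T = G/(1+GH).
Numerator: G_num * H_den = 4*s - 8.8.
Denominator: G_den * H_den + G_num * H_num = (s^2 + 5.2*s + 5.32) + (2*s - 4.4) = s^2 + 7.2*s + 0.92.
T(s) = (4*s - 8.8)/(s^2 + 7.2*s + 0.92)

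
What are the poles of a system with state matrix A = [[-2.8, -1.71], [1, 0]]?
Eigenvalues solve det(λI - A) = 0.
Characteristic polynomial: λ^2 + 2.8*λ + 1.71 = 0.
Factor: (λ + 0.9)(λ + 1.9) = 0.
Roots: -0.9, -1.9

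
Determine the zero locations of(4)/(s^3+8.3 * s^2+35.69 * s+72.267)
Numerator is a nonzero constant (4) → Zeros: none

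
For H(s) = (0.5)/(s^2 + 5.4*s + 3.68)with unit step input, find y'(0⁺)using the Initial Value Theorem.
IVT: y'(0⁺) = lim_{s→∞} s²·Y(s) = lim_{s→∞} s·H(s).
deg(num) = 0, deg(den) = 2, relative degree = 2 ≥ 2, so s·H(s) → 0. Initial slope = 0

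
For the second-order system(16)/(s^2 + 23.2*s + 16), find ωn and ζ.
Standard form: ωn²/(s²+2ζωn·s+ωn²).
const=16=ωn² → ωn=4, s coeff=23.2=2ζωn → ζ=2.9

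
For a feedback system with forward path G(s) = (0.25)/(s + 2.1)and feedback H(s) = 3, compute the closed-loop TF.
Closed-loop T = G/(1+GH).
Numerator: G_num * H_den = 0.25.
Denominator: G_den * H_den + G_num * H_num = (s + 2.1) + (0.75) = s + 2.85.
T(s) = (0.25)/(s + 2.85)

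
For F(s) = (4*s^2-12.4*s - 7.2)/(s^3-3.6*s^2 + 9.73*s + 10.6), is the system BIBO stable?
Denominator: s^3 - 3.6*s^2 + 9.73*s + 10.6 = (s + 0.8)(s^2 - 4.4*s + 13.25). Poles: -0.8, 2.2 + 2.9j, 2.2 - 2.9j. All Re(p)<0: No (unstable)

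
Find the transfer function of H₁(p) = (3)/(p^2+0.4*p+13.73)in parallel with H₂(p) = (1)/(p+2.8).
Parallel: H = H₁ + H₂ = (n₁·d₂ + n₂·d₁)/(d₁·d₂).
n₁·d₂ = 3*p + 8.4. n₂·d₁ = p^2 + 0.4*p + 13.73. Sum = p^2 + 3.4*p + 22.13. d₁·d₂ = p^3 + 3.2*p^2 + 14.85*p + 38.444.
H(p) = (p^2 + 3.4*p + 22.13)/(p^3 + 3.2*p^2 + 14.85*p + 38.444)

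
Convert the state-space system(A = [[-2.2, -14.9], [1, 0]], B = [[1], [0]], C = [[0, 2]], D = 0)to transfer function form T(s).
T(s) = C(sI - A)⁻¹B + D.
Characteristic polynomial det(sI - A) = s^2 + 2.2*s + 14.9.
Numerator from C·adj(sI-A)·B + D·det(sI-A) = 2.
T(s) = (2)/(s^2 + 2.2*s + 14.9)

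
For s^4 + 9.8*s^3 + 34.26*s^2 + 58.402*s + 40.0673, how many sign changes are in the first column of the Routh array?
Routh array:
s^4: [1, 34.26, 40.0673]; s^3: [9.8, 58.402]; s^2: [28.3006, 40.0673]; s^1: [44.5274]; s^0: [40.0673]
First column: [1, 9.8, 28.3006, 44.5274, 40.0673]. Sign changes = 0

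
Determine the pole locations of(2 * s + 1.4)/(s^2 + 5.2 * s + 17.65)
Set denominator = 0: s^2 + 5.2*s + 17.65 = 0 → Poles: -2.6 + 3.3j, -2.6 - 3.3j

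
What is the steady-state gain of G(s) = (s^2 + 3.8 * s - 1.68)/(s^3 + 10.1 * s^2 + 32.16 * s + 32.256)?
DC gain = G(0) = num(0)/den(0) = -1.68/32.256 = -0.05208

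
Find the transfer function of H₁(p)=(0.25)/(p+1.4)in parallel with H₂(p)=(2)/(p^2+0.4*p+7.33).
Parallel: H = H₁ + H₂ = (n₁·d₂ + n₂·d₁)/(d₁·d₂).
n₁·d₂ = 0.25*p^2 + 0.1*p + 1.8325. n₂·d₁ = 2*p + 2.8. Sum = 0.25*p^2 + 2.1*p + 4.6325. d₁·d₂ = p^3 + 1.8*p^2 + 7.89*p + 10.262.
H(p) = (0.25*p^2 + 2.1*p + 4.6325)/(p^3 + 1.8*p^2 + 7.89*p + 10.262)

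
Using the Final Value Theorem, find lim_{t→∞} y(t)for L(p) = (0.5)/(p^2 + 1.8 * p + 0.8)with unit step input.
FVT: lim_{t→∞} y(t) = lim_{p→0} p*Y(p) where Y(p) = L(p)/p.
= lim_{p→0} L(p) = L(0) = num(0)/den(0) = 0.5/0.8 = 0.625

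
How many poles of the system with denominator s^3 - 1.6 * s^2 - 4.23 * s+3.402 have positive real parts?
s^3 - 1.6*s^2 - 4.23*s + 3.402 = (s - 0.7)(s + 1.8)(s - 2.7). Poles: -1.8, 0.7, 2.7. RHP poles (Re>0): 2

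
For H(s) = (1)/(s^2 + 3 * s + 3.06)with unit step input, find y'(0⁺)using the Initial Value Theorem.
IVT: y'(0⁺) = lim_{s→∞} s²·Y(s) = lim_{s→∞} s·H(s).
deg(num) = 0, deg(den) = 2, relative degree = 2 ≥ 2, so s·H(s) → 0. Initial slope = 0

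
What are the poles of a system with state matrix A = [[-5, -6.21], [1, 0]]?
Eigenvalues solve det(λI - A) = 0.
Characteristic polynomial: λ^2 + 5*λ + 6.21 = 0.
Factor: (λ + 2.7)(λ + 2.3) = 0.
Roots: -2.3, -2.7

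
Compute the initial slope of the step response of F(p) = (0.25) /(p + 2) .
IVT: y'(0⁺) = lim_{p→∞} p²·Y(p) = lim_{p→∞} p·F(p).
deg(num) = 0, deg(den) = 1, relative degree = 1, so p·F(p) → (leading num)/(leading den) = 0.25/1 = 0.25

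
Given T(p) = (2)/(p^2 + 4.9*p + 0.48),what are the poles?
Set denominator = 0: p^2 + 4.9*p + 0.48 = (p + 4.8)(p + 0.1) = 0 → Poles: -0.1, -4.8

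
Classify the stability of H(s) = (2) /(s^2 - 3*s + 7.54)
Denominator: s^2 - 3*s + 7.54. Poles: 1.5 + 2.3j, 1.5 - 2.3j. Unstable (2 pole(s) in RHP)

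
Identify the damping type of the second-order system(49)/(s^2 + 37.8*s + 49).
Standard form: ωn²/(s²+2ζωn·s+ωn²) gives ωn=7, ζ=2.7.
Overdamped (ζ = 2.7 > 1)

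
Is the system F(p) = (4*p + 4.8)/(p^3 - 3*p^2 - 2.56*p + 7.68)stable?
Denominator: p^3 - 3*p^2 - 2.56*p + 7.68 = (p - 1.6)(p - 3)(p + 1.6). Poles: -1.6, 1.6, 3. All Re(p)<0: No (unstable)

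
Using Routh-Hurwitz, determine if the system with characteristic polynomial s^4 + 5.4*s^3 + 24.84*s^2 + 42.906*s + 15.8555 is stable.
Routh array:
s^4: [1, 24.84, 15.8555]; s^3: [5.4, 42.906]; s^2: [16.8944, 15.8555]; s^1: [37.8381]; s^0: [15.8555]
First column: [1, 5.4, 16.8944, 37.8381, 15.8555]. Sign changes = 0.
Yes, stable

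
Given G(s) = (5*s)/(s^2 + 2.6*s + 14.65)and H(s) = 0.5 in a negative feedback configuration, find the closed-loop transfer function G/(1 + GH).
Closed-loop T = G/(1+GH).
Numerator: G_num * H_den = 5*s.
Denominator: G_den * H_den + G_num * H_num = (s^2 + 2.6*s + 14.65) + (2.5*s) = s^2 + 5.1*s + 14.65.
T(s) = (5*s)/(s^2 + 5.1*s + 14.65)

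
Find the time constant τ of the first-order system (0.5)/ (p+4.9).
First-order system: τ = -1/pole. Pole = -4.9. τ = -1/(-4.9) = 0.2041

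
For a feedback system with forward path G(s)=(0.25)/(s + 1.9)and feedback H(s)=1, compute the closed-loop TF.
Closed-loop T = G/(1+GH).
Numerator: G_num * H_den = 0.25.
Denominator: G_den * H_den + G_num * H_num = (s + 1.9) + (0.25) = s + 2.15.
T(s) = (0.25)/(s + 2.15)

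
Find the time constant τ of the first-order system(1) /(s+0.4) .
First-order system: τ = -1/pole. Pole = -0.4. τ = -1/(-0.4) = 2.5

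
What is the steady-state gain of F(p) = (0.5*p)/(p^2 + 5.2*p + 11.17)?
DC gain = F(0) = num(0)/den(0) = 0/11.17 = 0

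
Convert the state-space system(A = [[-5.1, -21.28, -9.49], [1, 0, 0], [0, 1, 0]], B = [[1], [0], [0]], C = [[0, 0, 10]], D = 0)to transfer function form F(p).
F(p) = C(pI - A)⁻¹B + D.
Characteristic polynomial det(pI - A) = p^3 + 5.1*p^2 + 21.28*p + 9.49.
Numerator from C·adj(pI-A)·B + D·det(pI-A) = 10.
F(p) = (10)/(p^3 + 5.1*p^2 + 21.28*p + 9.49)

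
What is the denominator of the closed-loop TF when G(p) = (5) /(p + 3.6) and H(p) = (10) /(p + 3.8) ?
Characteristic poly = G_den * H_den + G_num * H_num = (p^2 + 7.4*p + 13.68) + (50) = p^2 + 7.4*p + 63.68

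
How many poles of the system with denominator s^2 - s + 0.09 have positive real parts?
s^2 - s + 0.09 = (s - 0.1)(s - 0.9). Poles: 0.1, 0.9. RHP poles (Re>0): 2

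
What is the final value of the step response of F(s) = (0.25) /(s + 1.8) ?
FVT: lim_{t→∞} y(t) = lim_{s→0} s*Y(s) where Y(s) = F(s)/s.
= lim_{s→0} F(s) = F(0) = num(0)/den(0) = 0.25/1.8 = 0.1389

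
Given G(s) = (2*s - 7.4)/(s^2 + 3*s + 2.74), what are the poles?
Set denominator = 0: s^2 + 3*s + 2.74 = 0 → Poles: -1.5 + 0.7j, -1.5 - 0.7j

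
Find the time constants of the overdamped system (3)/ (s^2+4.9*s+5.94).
Overdamped: real poles at -2.2, -2.7. τ = -1/pole → τ₁ = 0.4545, τ₂ = 0.3704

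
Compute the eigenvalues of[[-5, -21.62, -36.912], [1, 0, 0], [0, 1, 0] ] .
Eigenvalues solve det(λI - A) = 0.
Characteristic polynomial: λ^3 + 5*λ^2 + 21.62*λ + 36.912 = 0.
Factor: (λ + 2.4)(λ^2 + 2.6*λ + 15.38) = 0.
Roots: -1.3 + 3.7j, -1.3 - 3.7j, -2.4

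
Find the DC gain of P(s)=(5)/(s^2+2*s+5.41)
DC gain = P(0) = num(0)/den(0) = 5/5.41 = 0.9242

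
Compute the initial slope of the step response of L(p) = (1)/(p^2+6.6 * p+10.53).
IVT: y'(0⁺) = lim_{p→∞} p²·Y(p) = lim_{p→∞} p·L(p).
deg(num) = 0, deg(den) = 2, relative degree = 2 ≥ 2, so p·L(p) → 0. Initial slope = 0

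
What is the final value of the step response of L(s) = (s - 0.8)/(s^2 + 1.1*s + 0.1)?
FVT: lim_{t→∞} y(t) = lim_{s→0} s*Y(s) where Y(s) = L(s)/s.
= lim_{s→0} L(s) = L(0) = num(0)/den(0) = -0.8/0.1 = -8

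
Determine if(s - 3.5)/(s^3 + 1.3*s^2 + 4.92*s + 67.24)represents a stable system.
Denominator: s^3 + 1.3*s^2 + 4.92*s + 67.24 = (s + 4.1)(s^2 - 2.8*s + 16.4). Poles: -4.1, 1.4 + 3.8j, 1.4 - 3.8j. All Re(p)<0: No (unstable)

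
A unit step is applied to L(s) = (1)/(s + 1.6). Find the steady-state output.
FVT: lim_{t→∞} y(t) = lim_{s→0} s*Y(s) where Y(s) = L(s)/s.
= lim_{s→0} L(s) = L(0) = num(0)/den(0) = 1/1.6 = 0.625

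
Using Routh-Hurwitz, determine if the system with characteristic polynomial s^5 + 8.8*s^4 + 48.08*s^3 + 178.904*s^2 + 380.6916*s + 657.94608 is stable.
Routh array:
s^5: [1, 48.08, 380.6916]; s^4: [8.8, 178.904, 657.94608]; s^3: [27.75, 305.925]; s^2: [81.8899, 657.94608]; s^1: [82.9672]; s^0: [657.94608]
First column: [1, 8.8, 27.75, 81.8899, 82.9672, 657.94608]. Sign changes = 0.
Yes, stable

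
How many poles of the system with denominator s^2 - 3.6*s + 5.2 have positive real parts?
Poles: 1.8 + 1.4j, 1.8 - 1.4j. RHP poles (Re>0): 2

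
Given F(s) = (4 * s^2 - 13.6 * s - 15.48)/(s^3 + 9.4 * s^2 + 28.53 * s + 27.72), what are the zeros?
Set numerator = 0: 4*s^2 - 13.6*s - 15.48 = 4*(s - 4.3)(s + 0.9) = 0 → Zeros: -0.9, 4.3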